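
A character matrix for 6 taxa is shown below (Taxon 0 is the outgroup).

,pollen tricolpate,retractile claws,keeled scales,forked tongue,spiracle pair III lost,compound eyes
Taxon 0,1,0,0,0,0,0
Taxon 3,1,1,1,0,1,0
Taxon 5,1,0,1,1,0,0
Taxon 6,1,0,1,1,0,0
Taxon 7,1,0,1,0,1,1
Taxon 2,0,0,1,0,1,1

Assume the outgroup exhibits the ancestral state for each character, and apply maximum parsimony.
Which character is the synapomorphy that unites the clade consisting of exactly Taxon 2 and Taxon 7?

compound eyes

Character polarity is set by the outgroup: the derived state is whichever differs from the outgroup's state, so for pollen tricolpate the derived state is '0', and for the remaining characters it is '1'.
pollen tricolpate (derived state '0') is unique to Taxon 2 (autapomorphy; uninformative for grouping).
retractile claws (derived state '1') is unique to Taxon 3 (autapomorphy; uninformative for grouping).
All ingroup taxa share the derived state '1' for keeled scales; it defines the ingroup but does not resolve relationships within it.
forked tongue (derived state '1') is shared by Taxon 5 and Taxon 6 — a synapomorphy uniting that clade.
spiracle pair III lost (derived state '1') is shared by Taxon 2, Taxon 3, and Taxon 7 — a synapomorphy uniting that clade.
compound eyes (derived state '1') is shared by Taxon 2 and Taxon 7 — a synapomorphy uniting that clade.
Most parsimonious ingroup topology: ((Taxon 3,(Taxon 7,Taxon 2)),(Taxon 5,Taxon 6)).
The clade {Taxon 2, Taxon 7} is supported by compound eyes: its derived state '1' occurs in exactly those taxa and in no other taxon (including the outgroup).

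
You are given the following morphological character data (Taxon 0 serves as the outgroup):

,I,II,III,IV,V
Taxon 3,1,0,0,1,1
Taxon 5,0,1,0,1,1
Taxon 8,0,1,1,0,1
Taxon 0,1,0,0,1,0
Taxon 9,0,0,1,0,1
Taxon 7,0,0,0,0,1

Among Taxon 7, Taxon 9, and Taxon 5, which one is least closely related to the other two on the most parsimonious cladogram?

Taxon 5

Character polarity is set by the outgroup: the derived state is whichever differs from the outgroup's state, so for I, IV the derived state is '0', and for the remaining characters it is '1'.
Only Taxon 5, Taxon 7, Taxon 8, and Taxon 9 show the derived state '0' for I, supporting them as a clade.
II (state '1') occurs in Taxon 5 and Taxon 8 but conflicts with the nesting implied by the other characters — most parsimoniously interpreted as homoplasy.
III (derived state '1') is shared by Taxon 8 and Taxon 9 — a synapomorphy uniting that clade.
IV: derived state '0' in Taxon 7, Taxon 8, and Taxon 9 only — synapomorphy for {Taxon 7, Taxon 8, Taxon 9}.
V (derived state '1') is shared by all ingroup taxa — unites the whole ingroup.
Most parsimonious ingroup topology: ((((Taxon 8,Taxon 9),Taxon 7),Taxon 5),Taxon 3).
Taxon 7 and Taxon 9 share a more recent common ancestor with each other than either does with Taxon 5, so Taxon 5 is the least closely related of the three.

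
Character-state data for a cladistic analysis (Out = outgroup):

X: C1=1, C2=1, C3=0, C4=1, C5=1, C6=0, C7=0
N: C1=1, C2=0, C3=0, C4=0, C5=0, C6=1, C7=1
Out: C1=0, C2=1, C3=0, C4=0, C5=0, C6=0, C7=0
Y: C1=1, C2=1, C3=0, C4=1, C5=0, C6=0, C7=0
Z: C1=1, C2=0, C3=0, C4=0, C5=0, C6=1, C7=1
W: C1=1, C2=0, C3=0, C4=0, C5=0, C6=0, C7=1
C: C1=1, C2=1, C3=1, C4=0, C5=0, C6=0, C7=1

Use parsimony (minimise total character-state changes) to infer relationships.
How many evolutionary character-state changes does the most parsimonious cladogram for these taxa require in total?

Character polarity is set by the outgroup: the derived state is whichever differs from the outgroup's state, so for C2 the derived state is '0', and for the remaining characters it is '1'.
All ingroup taxa share the derived state '1' for C1; it defines the ingroup but does not resolve relationships within it.
C2: derived state '0' in N, W, and Z only — synapomorphy for {N, W, Z}.
C3: derived state '1' in C only — an autapomorphy, so it tells us nothing about relationships among taxa.
C4: derived state '1' in X and Y only — synapomorphy for {X, Y}.
C5 (derived state '1') is unique to X (autapomorphy; uninformative for grouping).
C6 (derived state '1') is shared by N and Z — a synapomorphy uniting that clade.
C7 (derived state '1') is shared by C, N, W, and Z — a synapomorphy uniting that clade.
Most parsimonious ingroup topology: ((C,(W,(N,Z))),(X,Y)).
Changes per character on this tree: C1: 1; C2: 1; C3: 1; C4: 1; C5: 1; C6: 1; C7: 1.
Total = 7.

7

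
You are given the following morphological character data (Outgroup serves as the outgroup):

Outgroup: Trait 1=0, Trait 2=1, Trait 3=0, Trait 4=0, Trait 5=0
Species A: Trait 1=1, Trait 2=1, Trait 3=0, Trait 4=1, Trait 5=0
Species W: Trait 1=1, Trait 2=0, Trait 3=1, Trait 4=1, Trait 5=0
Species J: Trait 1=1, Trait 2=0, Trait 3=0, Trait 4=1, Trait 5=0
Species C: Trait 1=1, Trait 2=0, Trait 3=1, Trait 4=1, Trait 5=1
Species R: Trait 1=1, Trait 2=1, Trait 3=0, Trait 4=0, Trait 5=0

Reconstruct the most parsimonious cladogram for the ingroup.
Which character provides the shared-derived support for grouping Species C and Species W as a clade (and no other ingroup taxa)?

Character polarity is set by the outgroup: the derived state is whichever differs from the outgroup's state, so for Trait 2 the derived state is '0', and for the remaining characters it is '1'.
All ingroup taxa share the derived state '1' for Trait 1; it defines the ingroup but does not resolve relationships within it.
Trait 2: derived state '0' in Species C, Species J, and Species W only — synapomorphy for {Species C, Species J, Species W}.
Only Species C and Species W show the derived state '1' for Trait 3, supporting them as a clade.
Trait 4 (derived state '1') is shared by Species A, Species C, Species J, and Species W — a synapomorphy uniting that clade.
Trait 5: derived state '1' in Species C only — an autapomorphy, so it tells us nothing about relationships among taxa.
Most parsimonious ingroup topology: ((Species A,((Species W,Species C),Species J)),Species R).
The clade {Species C, Species W} is supported by Trait 3: its derived state '1' occurs in exactly those taxa and in no other taxon (including the outgroup).

Trait 3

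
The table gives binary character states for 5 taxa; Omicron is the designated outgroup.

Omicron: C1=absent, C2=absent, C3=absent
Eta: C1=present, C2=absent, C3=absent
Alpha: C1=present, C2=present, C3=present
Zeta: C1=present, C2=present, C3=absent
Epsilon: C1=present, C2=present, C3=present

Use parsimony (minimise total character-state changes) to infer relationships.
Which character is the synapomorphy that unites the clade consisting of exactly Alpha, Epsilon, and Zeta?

C2

The outgroup has state 'absent' for every character, so 'present' is the derived state throughout.
C1 (derived state 'present') is shared by all ingroup taxa — unites the whole ingroup.
C2 (derived state 'present') is shared by Alpha, Epsilon, and Zeta — a synapomorphy uniting that clade.
C3: derived state 'present' in Alpha and Epsilon only — synapomorphy for {Alpha, Epsilon}.
Most parsimonious ingroup topology: (Eta,((Alpha,Epsilon),Zeta)).
The clade {Alpha, Epsilon, Zeta} is supported by C2: its derived state 'present' occurs in exactly those taxa and in no other taxon (including the outgroup).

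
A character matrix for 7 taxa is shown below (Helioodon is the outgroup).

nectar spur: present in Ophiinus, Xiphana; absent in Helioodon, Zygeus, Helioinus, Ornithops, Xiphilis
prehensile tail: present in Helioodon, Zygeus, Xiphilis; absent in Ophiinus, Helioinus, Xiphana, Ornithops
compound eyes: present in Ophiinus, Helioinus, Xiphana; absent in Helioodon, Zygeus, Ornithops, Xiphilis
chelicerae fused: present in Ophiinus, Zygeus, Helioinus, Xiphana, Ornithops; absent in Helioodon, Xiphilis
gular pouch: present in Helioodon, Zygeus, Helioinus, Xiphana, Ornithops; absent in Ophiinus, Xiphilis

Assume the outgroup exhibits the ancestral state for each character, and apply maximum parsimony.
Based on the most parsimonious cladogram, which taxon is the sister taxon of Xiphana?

Ophiinus

Character polarity is set by the outgroup: the derived state is whichever differs from the outgroup's state, so for prehensile tail, gular pouch the derived state is 'absent', and for the remaining characters it is 'present'.
nectar spur: derived state 'present' in Ophiinus and Xiphana only — synapomorphy for {Ophiinus, Xiphana}.
prehensile tail (derived state 'absent') is shared by Helioinus, Ophiinus, Ornithops, and Xiphana — a synapomorphy uniting that clade.
compound eyes: derived state 'present' in Helioinus, Ophiinus, and Xiphana only — synapomorphy for {Helioinus, Ophiinus, Xiphana}.
Only Helioinus, Ophiinus, Ornithops, Xiphana, and Zygeus show the derived state 'present' for chelicerae fused, supporting them as a clade.
gular pouch groups Ophiinus and Xiphilis, which is incompatible with the clades supported by the remaining characters; treating it as convergent (homoplasy) costs fewer steps than any alternative tree.
Most parsimonious ingroup topology: (((((Ophiinus,Xiphana),Helioinus),Ornithops),Zygeus),Xiphilis).
Xiphana and Ophiinus form a cherry on this tree, so they are sister taxa.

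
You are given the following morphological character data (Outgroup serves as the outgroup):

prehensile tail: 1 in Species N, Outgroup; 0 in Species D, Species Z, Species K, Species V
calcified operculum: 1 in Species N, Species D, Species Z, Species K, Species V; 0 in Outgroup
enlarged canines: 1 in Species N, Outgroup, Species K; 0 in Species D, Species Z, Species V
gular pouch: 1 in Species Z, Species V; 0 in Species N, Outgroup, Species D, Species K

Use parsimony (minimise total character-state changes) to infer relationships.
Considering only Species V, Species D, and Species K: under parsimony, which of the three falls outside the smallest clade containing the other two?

Character polarity is set by the outgroup: the derived state is whichever differs from the outgroup's state, so for prehensile tail, enlarged canines the derived state is '0', and for the remaining characters it is '1'.
Only Species D, Species K, Species V, and Species Z show the derived state '0' for prehensile tail, supporting them as a clade.
All ingroup taxa share the derived state '1' for calcified operculum; it defines the ingroup but does not resolve relationships within it.
Only Species D, Species V, and Species Z show the derived state '0' for enlarged canines, supporting them as a clade.
gular pouch: derived state '1' in Species V and Species Z only — synapomorphy for {Species V, Species Z}.
Most parsimonious ingroup topology: ((Species K,((Species Z,Species V),Species D)),Species N).
Species D and Species V share a more recent common ancestor with each other than either does with Species K, so Species K is the least closely related of the three.

Species K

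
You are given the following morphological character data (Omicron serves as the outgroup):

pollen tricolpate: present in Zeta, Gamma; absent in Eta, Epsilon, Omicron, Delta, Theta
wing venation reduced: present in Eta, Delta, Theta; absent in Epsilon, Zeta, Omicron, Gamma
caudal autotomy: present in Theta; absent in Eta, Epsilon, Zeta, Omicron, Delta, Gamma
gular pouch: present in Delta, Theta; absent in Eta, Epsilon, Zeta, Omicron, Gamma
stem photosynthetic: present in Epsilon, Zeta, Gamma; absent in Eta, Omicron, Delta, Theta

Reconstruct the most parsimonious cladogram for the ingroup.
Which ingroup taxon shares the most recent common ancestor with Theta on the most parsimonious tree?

Delta

The outgroup has state 'absent' for every character, so 'present' is the derived state throughout.
pollen tricolpate (derived state 'present') is shared by Gamma and Zeta — a synapomorphy uniting that clade.
Only Delta, Eta, and Theta show the derived state 'present' for wing venation reduced, supporting them as a clade.
caudal autotomy (derived state 'present') is unique to Theta (autapomorphy; uninformative for grouping).
Only Delta and Theta show the derived state 'present' for gular pouch, supporting them as a clade.
stem photosynthetic (derived state 'present') is shared by Epsilon, Gamma, and Zeta — a synapomorphy uniting that clade.
Most parsimonious ingroup topology: (((Theta,Delta),Eta),(Epsilon,(Gamma,Zeta))).
Theta and Delta form a cherry on this tree, so they are sister taxa.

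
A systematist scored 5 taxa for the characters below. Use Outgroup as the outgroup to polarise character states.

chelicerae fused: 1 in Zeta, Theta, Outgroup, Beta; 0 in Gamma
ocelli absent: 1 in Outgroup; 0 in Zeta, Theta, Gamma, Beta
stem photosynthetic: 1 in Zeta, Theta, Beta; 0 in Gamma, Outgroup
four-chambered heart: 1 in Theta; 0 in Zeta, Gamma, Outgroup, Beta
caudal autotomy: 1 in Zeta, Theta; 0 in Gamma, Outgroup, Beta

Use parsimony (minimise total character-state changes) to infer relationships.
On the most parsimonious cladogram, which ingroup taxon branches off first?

Gamma

Character polarity is set by the outgroup: the derived state is whichever differs from the outgroup's state, so for chelicerae fused, ocelli absent the derived state is '0', and for the remaining characters it is '1'.
chelicerae fused: derived state '0' in Gamma only — an autapomorphy, so it tells us nothing about relationships among taxa.
All ingroup taxa share the derived state '0' for ocelli absent; it defines the ingroup but does not resolve relationships within it.
stem photosynthetic: derived state '1' in Beta, Theta, and Zeta only — synapomorphy for {Beta, Theta, Zeta}.
four-chambered heart: derived state '1' in Theta only — an autapomorphy, so it tells us nothing about relationships among taxa.
caudal autotomy: derived state '1' in Theta and Zeta only — synapomorphy for {Theta, Zeta}.
Most parsimonious ingroup topology: ((Beta,(Theta,Zeta)),Gamma).
Gamma is sister to the clade containing all other ingroup taxa, so it is the earliest-diverging (most basal) ingroup lineage.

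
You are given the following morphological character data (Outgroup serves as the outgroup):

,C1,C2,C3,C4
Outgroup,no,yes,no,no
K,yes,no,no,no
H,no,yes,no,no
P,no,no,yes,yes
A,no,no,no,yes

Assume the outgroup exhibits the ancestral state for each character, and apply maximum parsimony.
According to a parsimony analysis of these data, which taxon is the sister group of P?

Character polarity is set by the outgroup: the derived state is whichever differs from the outgroup's state, so for C2 the derived state is 'no', and for the remaining characters it is 'yes'.
C1 (derived state 'yes') is unique to K (autapomorphy; uninformative for grouping).
C2: derived state 'no' in A, K, and P only — synapomorphy for {A, K, P}.
C3 (derived state 'yes') is unique to P (autapomorphy; uninformative for grouping).
Only A and P show the derived state 'yes' for C4, supporting them as a clade.
Most parsimonious ingroup topology: (H,((P,A),K)).
P and A form a cherry on this tree, so they are sister taxa.

A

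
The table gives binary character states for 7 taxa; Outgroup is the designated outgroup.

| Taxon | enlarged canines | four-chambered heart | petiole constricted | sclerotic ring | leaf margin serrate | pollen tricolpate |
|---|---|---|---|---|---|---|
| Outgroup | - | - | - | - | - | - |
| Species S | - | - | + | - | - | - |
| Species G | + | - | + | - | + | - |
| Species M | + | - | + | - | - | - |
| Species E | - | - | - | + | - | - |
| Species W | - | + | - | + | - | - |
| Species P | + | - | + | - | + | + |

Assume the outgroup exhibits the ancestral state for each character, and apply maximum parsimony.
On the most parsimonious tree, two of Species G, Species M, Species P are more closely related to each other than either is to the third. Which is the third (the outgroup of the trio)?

The outgroup has state '-' for every character, so '+' is the derived state throughout.
Only Species G, Species M, and Species P show the derived state '+' for enlarged canines, supporting them as a clade.
four-chambered heart (derived state '+') is unique to Species W (autapomorphy; uninformative for grouping).
petiole constricted: derived state '+' in Species G, Species M, Species P, and Species S only — synapomorphy for {Species G, Species M, Species P, Species S}.
Only Species E and Species W show the derived state '+' for sclerotic ring, supporting them as a clade.
leaf margin serrate: derived state '+' in Species G and Species P only — synapomorphy for {Species G, Species P}.
pollen tricolpate: derived state '+' in Species P only — an autapomorphy, so it tells us nothing about relationships among taxa.
Most parsimonious ingroup topology: ((Species S,((Species G,Species P),Species M)),(Species E,Species W)).
Species P and Species G share a more recent common ancestor with each other than either does with Species M, so Species M is the least closely related of the three.

Species M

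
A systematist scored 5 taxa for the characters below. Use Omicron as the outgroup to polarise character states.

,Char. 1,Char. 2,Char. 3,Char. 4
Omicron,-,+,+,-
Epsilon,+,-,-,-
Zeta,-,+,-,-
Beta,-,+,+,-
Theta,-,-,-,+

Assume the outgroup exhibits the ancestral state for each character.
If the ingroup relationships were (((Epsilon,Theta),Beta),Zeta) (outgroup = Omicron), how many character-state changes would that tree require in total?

5

Map each character onto (((Epsilon,Theta),Beta),Zeta) (rooted by Omicron) and count the minimum state changes it requires (Fitch parsimony):
Char. 1: 1; Char. 2: 1; Char. 3: 2; Char. 4: 1.
Total tree length = 5.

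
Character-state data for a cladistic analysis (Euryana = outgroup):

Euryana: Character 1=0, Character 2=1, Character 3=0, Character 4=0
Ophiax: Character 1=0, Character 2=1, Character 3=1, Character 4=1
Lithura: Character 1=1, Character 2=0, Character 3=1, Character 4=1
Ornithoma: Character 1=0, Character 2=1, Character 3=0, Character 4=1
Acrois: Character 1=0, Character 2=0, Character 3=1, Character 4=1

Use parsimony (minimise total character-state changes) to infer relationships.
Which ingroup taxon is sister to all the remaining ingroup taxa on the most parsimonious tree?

Character polarity is set by the outgroup: the derived state is whichever differs from the outgroup's state, so for Character 2 the derived state is '0', and for the remaining characters it is '1'.
Character 1 (derived state '1') is unique to Lithura (autapomorphy; uninformative for grouping).
Character 2 (derived state '0') is shared by Acrois and Lithura — a synapomorphy uniting that clade.
Character 3 (derived state '1') is shared by Acrois, Lithura, and Ophiax — a synapomorphy uniting that clade.
Character 4 (derived state '1') is shared by all ingroup taxa — unites the whole ingroup.
Most parsimonious ingroup topology: ((Ophiax,(Lithura,Acrois)),Ornithoma).
Ornithoma is sister to the clade containing all other ingroup taxa, so it is the earliest-diverging (most basal) ingroup lineage.

Ornithoma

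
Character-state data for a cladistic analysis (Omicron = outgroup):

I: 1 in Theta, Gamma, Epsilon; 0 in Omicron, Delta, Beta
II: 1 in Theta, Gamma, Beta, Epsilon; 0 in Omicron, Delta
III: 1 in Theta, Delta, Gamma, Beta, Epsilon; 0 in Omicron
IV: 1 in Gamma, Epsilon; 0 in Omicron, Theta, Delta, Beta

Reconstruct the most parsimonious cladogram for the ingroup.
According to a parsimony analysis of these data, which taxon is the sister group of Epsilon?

The outgroup has state '0' for every character, so '1' is the derived state throughout.
I: derived state '1' in Epsilon, Gamma, and Theta only — synapomorphy for {Epsilon, Gamma, Theta}.
Only Beta, Epsilon, Gamma, and Theta show the derived state '1' for II, supporting them as a clade.
All ingroup taxa share the derived state '1' for III; it defines the ingroup but does not resolve relationships within it.
IV (derived state '1') is shared by Epsilon and Gamma — a synapomorphy uniting that clade.
Most parsimonious ingroup topology: (((Theta,(Gamma,Epsilon)),Beta),Delta).
Epsilon and Gamma form a cherry on this tree, so they are sister taxa.

Gamma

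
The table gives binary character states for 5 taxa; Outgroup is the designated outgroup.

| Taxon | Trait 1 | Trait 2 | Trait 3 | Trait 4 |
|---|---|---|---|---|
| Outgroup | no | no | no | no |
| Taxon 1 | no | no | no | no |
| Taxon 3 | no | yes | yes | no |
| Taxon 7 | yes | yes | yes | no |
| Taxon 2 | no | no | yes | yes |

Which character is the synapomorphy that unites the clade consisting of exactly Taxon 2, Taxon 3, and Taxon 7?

The outgroup has state 'no' for every character, so 'yes' is the derived state throughout.
Trait 1: derived state 'yes' in Taxon 7 only — an autapomorphy, so it tells us nothing about relationships among taxa.
Trait 2 (derived state 'yes') is shared by Taxon 3 and Taxon 7 — a synapomorphy uniting that clade.
Trait 3: derived state 'yes' in Taxon 2, Taxon 3, and Taxon 7 only — synapomorphy for {Taxon 2, Taxon 3, Taxon 7}.
Trait 4 (derived state 'yes') is unique to Taxon 2 (autapomorphy; uninformative for grouping).
Most parsimonious ingroup topology: (Taxon 1,((Taxon 3,Taxon 7),Taxon 2)).
The clade {Taxon 2, Taxon 3, Taxon 7} is supported by Trait 3: its derived state 'yes' occurs in exactly those taxa and in no other taxon (including the outgroup).

Trait 3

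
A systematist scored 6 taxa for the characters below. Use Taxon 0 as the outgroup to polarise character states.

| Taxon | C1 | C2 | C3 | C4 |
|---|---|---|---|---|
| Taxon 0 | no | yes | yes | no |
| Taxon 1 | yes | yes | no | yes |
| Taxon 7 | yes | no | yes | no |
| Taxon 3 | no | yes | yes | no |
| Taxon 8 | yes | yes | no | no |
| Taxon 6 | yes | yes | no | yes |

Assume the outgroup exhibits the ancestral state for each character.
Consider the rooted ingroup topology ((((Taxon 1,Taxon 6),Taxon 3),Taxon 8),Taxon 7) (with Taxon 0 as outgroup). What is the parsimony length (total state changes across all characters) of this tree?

6

Map each character onto ((((Taxon 1,Taxon 6),Taxon 3),Taxon 8),Taxon 7) (rooted by Taxon 0) and count the minimum state changes it requires (Fitch parsimony):
C1: 2; C2: 1; C3: 2; C4: 1.
Total tree length = 6.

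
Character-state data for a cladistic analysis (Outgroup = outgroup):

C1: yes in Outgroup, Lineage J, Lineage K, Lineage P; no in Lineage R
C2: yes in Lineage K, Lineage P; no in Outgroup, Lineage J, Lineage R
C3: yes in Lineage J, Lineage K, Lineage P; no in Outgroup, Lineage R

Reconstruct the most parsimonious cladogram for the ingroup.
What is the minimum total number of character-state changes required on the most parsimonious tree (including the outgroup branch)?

3

Character polarity is set by the outgroup: the derived state is whichever differs from the outgroup's state, so for C1 the derived state is 'no', and for the remaining characters it is 'yes'.
C1 (derived state 'no') is unique to Lineage R (autapomorphy; uninformative for grouping).
Only Lineage K and Lineage P show the derived state 'yes' for C2, supporting them as a clade.
Only Lineage J, Lineage K, and Lineage P show the derived state 'yes' for C3, supporting them as a clade.
Most parsimonious ingroup topology: ((Lineage J,(Lineage K,Lineage P)),Lineage R).
Changes per character on this tree: C1: 1; C2: 1; C3: 1.
Total = 3.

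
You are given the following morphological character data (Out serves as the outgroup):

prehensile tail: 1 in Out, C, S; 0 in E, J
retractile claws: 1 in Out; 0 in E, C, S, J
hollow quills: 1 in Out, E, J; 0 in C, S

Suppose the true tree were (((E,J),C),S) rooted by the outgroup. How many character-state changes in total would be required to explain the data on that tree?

Map each character onto (((E,J),C),S) (rooted by Out) and count the minimum state changes it requires (Fitch parsimony):
prehensile tail: 1; retractile claws: 1; hollow quills: 2.
Total tree length = 4.

4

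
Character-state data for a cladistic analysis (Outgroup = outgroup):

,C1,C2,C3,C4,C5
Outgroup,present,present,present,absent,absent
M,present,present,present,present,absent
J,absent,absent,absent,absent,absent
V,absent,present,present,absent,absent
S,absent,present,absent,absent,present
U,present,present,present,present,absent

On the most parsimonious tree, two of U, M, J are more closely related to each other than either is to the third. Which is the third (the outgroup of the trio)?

Character polarity is set by the outgroup: the derived state is whichever differs from the outgroup's state, so for C1, C2, C3 the derived state is 'absent', and for the remaining characters it is 'present'.
C1: derived state 'absent' in J, S, and V only — synapomorphy for {J, S, V}.
C2: derived state 'absent' in J only — an autapomorphy, so it tells us nothing about relationships among taxa.
Only J and S show the derived state 'absent' for C3, supporting them as a clade.
Only M and U show the derived state 'present' for C4, supporting them as a clade.
C5 (derived state 'present') is unique to S (autapomorphy; uninformative for grouping).
Most parsimonious ingroup topology: ((M,U),((J,S),V)).
U and M share a more recent common ancestor with each other than either does with J, so J is the least closely related of the three.

J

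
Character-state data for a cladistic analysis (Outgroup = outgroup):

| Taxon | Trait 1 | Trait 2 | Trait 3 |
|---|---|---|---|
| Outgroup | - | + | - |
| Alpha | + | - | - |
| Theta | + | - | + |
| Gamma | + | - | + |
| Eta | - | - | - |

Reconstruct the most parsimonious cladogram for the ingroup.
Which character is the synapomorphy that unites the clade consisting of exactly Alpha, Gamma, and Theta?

Trait 1

Character polarity is set by the outgroup: the derived state is whichever differs from the outgroup's state, so for Trait 2 the derived state is '-', and for the remaining characters it is '+'.
Trait 1: derived state '+' in Alpha, Gamma, and Theta only — synapomorphy for {Alpha, Gamma, Theta}.
Trait 2 (derived state '-') is shared by all ingroup taxa — unites the whole ingroup.
Trait 3 (derived state '+') is shared by Gamma and Theta — a synapomorphy uniting that clade.
Most parsimonious ingroup topology: ((Alpha,(Theta,Gamma)),Eta).
The clade {Alpha, Gamma, Theta} is supported by Trait 1: its derived state '+' occurs in exactly those taxa and in no other taxon (including the outgroup).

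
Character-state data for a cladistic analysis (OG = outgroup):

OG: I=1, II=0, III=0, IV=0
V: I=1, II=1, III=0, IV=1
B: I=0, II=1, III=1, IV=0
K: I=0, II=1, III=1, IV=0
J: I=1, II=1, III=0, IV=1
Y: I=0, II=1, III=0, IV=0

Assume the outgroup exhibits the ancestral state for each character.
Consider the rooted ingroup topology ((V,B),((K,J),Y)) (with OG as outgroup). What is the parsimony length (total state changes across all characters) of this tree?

Map each character onto ((V,B),((K,J),Y)) (rooted by OG) and count the minimum state changes it requires (Fitch parsimony):
I: 3; II: 1; III: 2; IV: 2.
Total tree length = 8.

8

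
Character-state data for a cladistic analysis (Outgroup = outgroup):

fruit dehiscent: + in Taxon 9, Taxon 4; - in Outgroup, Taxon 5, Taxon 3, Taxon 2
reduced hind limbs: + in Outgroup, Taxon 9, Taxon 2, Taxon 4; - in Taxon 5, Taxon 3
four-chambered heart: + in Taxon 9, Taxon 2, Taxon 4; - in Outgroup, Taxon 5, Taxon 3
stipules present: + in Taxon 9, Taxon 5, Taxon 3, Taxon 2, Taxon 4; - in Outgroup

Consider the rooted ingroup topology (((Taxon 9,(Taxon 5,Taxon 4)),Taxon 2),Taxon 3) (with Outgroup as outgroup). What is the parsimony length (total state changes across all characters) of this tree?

7

Map each character onto (((Taxon 9,(Taxon 5,Taxon 4)),Taxon 2),Taxon 3) (rooted by Outgroup) and count the minimum state changes it requires (Fitch parsimony):
fruit dehiscent: 2; reduced hind limbs: 2; four-chambered heart: 2; stipules present: 1.
Total tree length = 7.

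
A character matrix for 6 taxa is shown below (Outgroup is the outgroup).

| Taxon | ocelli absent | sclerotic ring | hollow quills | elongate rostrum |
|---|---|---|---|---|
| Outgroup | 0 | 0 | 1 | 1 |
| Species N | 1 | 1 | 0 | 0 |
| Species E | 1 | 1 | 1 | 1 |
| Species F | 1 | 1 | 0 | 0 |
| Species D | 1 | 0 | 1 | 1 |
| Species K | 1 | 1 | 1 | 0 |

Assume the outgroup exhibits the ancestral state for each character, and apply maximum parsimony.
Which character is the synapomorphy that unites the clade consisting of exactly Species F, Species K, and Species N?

Character polarity is set by the outgroup: the derived state is whichever differs from the outgroup's state, so for hollow quills, elongate rostrum the derived state is '0', and for the remaining characters it is '1'.
ocelli absent (derived state '1') is shared by all ingroup taxa — unites the whole ingroup.
Only Species E, Species F, Species K, and Species N show the derived state '1' for sclerotic ring, supporting them as a clade.
Only Species F and Species N show the derived state '0' for hollow quills, supporting them as a clade.
elongate rostrum: derived state '0' in Species F, Species K, and Species N only — synapomorphy for {Species F, Species K, Species N}.
Most parsimonious ingroup topology: ((((Species N,Species F),Species K),Species E),Species D).
The clade {Species F, Species K, Species N} is supported by elongate rostrum: its derived state '0' occurs in exactly those taxa and in no other taxon (including the outgroup).

elongate rostrum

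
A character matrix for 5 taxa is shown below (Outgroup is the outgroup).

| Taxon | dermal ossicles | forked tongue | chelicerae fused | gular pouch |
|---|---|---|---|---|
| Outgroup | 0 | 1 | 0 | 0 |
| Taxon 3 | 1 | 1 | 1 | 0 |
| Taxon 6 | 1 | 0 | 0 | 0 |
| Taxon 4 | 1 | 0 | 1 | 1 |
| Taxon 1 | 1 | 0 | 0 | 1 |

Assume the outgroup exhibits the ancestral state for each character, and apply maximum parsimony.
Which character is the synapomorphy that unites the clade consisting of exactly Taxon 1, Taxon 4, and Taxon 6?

forked tongue

Character polarity is set by the outgroup: the derived state is whichever differs from the outgroup's state, so for forked tongue the derived state is '0', and for the remaining characters it is '1'.
All ingroup taxa share the derived state '1' for dermal ossicles; it defines the ingroup but does not resolve relationships within it.
forked tongue (derived state '0') is shared by Taxon 1, Taxon 4, and Taxon 6 — a synapomorphy uniting that clade.
chelicerae fused groups Taxon 3 and Taxon 4, which is incompatible with the clades supported by the remaining characters; treating it as convergent (homoplasy) costs fewer steps than any alternative tree.
gular pouch (derived state '1') is shared by Taxon 1 and Taxon 4 — a synapomorphy uniting that clade.
Most parsimonious ingroup topology: (Taxon 3,(Taxon 6,(Taxon 4,Taxon 1))).
The clade {Taxon 1, Taxon 4, Taxon 6} is supported by forked tongue: its derived state '0' occurs in exactly those taxa and in no other taxon (including the outgroup).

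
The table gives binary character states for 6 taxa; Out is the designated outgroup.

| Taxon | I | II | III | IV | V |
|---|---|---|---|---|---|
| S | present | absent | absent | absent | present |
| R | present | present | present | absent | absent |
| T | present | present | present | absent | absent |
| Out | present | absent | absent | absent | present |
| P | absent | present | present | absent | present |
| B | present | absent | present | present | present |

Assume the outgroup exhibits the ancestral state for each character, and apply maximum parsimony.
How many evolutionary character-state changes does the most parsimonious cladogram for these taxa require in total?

5

Character polarity is set by the outgroup: the derived state is whichever differs from the outgroup's state, so for I, V the derived state is 'absent', and for the remaining characters it is 'present'.
I: derived state 'absent' in P only — an autapomorphy, so it tells us nothing about relationships among taxa.
II (derived state 'present') is shared by P, R, and T — a synapomorphy uniting that clade.
III: derived state 'present' in B, P, R, and T only — synapomorphy for {B, P, R, T}.
IV: derived state 'present' in B only — an autapomorphy, so it tells us nothing about relationships among taxa.
Only R and T show the derived state 'absent' for V, supporting them as a clade.
Most parsimonious ingroup topology: ((((T,R),P),B),S).
Changes per character on this tree: I: 1; II: 1; III: 1; IV: 1; V: 1.
Total = 5.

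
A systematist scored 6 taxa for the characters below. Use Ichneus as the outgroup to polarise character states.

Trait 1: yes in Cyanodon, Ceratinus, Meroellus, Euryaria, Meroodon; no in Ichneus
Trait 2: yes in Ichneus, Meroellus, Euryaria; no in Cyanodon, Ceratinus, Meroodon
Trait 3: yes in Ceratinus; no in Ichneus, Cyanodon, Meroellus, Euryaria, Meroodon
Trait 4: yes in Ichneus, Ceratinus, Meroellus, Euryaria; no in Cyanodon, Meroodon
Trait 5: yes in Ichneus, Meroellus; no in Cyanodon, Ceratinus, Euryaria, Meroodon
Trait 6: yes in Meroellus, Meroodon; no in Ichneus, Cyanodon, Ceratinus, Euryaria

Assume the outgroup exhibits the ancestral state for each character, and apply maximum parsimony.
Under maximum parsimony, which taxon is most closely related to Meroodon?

Cyanodon

Character polarity is set by the outgroup: the derived state is whichever differs from the outgroup's state, so for Trait 2, Trait 4, Trait 5 the derived state is 'no', and for the remaining characters it is 'yes'.
All ingroup taxa share the derived state 'yes' for Trait 1; it defines the ingroup but does not resolve relationships within it.
Trait 2: derived state 'no' in Ceratinus, Cyanodon, and Meroodon only — synapomorphy for {Ceratinus, Cyanodon, Meroodon}.
Trait 3 (derived state 'yes') is unique to Ceratinus (autapomorphy; uninformative for grouping).
Only Cyanodon and Meroodon show the derived state 'no' for Trait 4, supporting them as a clade.
Trait 5: derived state 'no' in Ceratinus, Cyanodon, Euryaria, and Meroodon only — synapomorphy for {Ceratinus, Cyanodon, Euryaria, Meroodon}.
Trait 6 (state 'yes') occurs in Meroellus and Meroodon but conflicts with the nesting implied by the other characters — most parsimoniously interpreted as homoplasy.
Most parsimonious ingroup topology: ((((Cyanodon,Meroodon),Ceratinus),Euryaria),Meroellus).
Meroodon and Cyanodon form a cherry on this tree, so they are sister taxa.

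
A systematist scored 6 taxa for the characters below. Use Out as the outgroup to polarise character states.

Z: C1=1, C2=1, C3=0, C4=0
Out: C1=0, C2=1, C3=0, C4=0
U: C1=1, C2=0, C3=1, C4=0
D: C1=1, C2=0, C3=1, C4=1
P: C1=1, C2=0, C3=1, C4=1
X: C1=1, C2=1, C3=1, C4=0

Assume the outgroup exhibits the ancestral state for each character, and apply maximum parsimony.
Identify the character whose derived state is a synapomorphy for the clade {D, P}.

C4

Character polarity is set by the outgroup: the derived state is whichever differs from the outgroup's state, so for C2 the derived state is '0', and for the remaining characters it is '1'.
All ingroup taxa share the derived state '1' for C1; it defines the ingroup but does not resolve relationships within it.
C2 (derived state '0') is shared by D, P, and U — a synapomorphy uniting that clade.
C3: derived state '1' in D, P, U, and X only — synapomorphy for {D, P, U, X}.
C4: derived state '1' in D and P only — synapomorphy for {D, P}.
Most parsimonious ingroup topology: ((((P,D),U),X),Z).
The clade {D, P} is supported by C4: its derived state '1' occurs in exactly those taxa and in no other taxon (including the outgroup).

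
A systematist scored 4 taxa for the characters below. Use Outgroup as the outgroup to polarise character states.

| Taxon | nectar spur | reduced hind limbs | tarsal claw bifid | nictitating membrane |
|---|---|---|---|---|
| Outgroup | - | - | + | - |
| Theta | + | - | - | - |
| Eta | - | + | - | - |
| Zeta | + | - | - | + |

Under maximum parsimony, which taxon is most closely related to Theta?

Character polarity is set by the outgroup: the derived state is whichever differs from the outgroup's state, so for tarsal claw bifid the derived state is '-', and for the remaining characters it is '+'.
nectar spur: derived state '+' in Theta and Zeta only — synapomorphy for {Theta, Zeta}.
reduced hind limbs: derived state '+' in Eta only — an autapomorphy, so it tells us nothing about relationships among taxa.
All ingroup taxa share the derived state '-' for tarsal claw bifid; it defines the ingroup but does not resolve relationships within it.
nictitating membrane: derived state '+' in Zeta only — an autapomorphy, so it tells us nothing about relationships among taxa.
Most parsimonious ingroup topology: ((Theta,Zeta),Eta).
Theta and Zeta form a cherry on this tree, so they are sister taxa.

Zeta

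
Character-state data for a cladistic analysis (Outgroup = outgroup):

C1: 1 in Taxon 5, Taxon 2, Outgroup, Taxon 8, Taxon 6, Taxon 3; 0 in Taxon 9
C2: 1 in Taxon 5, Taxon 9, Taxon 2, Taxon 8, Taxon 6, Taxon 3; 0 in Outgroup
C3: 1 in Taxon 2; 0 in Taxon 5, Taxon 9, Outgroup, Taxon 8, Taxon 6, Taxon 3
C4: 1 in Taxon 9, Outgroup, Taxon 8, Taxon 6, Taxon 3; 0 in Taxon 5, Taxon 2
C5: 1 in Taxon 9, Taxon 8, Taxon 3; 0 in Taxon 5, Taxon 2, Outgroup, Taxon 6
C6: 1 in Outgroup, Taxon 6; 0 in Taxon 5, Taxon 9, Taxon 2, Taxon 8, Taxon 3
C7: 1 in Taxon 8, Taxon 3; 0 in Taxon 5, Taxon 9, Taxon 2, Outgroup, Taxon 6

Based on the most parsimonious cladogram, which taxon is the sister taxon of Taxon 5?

Taxon 2

Character polarity is set by the outgroup: the derived state is whichever differs from the outgroup's state, so for C1, C4, C6 the derived state is '0', and for the remaining characters it is '1'.
C1: derived state '0' in Taxon 9 only — an autapomorphy, so it tells us nothing about relationships among taxa.
All ingroup taxa share the derived state '1' for C2; it defines the ingroup but does not resolve relationships within it.
C3: derived state '1' in Taxon 2 only — an autapomorphy, so it tells us nothing about relationships among taxa.
C4: derived state '0' in Taxon 2 and Taxon 5 only — synapomorphy for {Taxon 2, Taxon 5}.
C5: derived state '1' in Taxon 3, Taxon 8, and Taxon 9 only — synapomorphy for {Taxon 3, Taxon 8, Taxon 9}.
Only Taxon 2, Taxon 3, Taxon 5, Taxon 8, and Taxon 9 show the derived state '0' for C6, supporting them as a clade.
Only Taxon 3 and Taxon 8 show the derived state '1' for C7, supporting them as a clade.
Most parsimonious ingroup topology: (((Taxon 5,Taxon 2),((Taxon 8,Taxon 3),Taxon 9)),Taxon 6).
Taxon 5 and Taxon 2 form a cherry on this tree, so they are sister taxa.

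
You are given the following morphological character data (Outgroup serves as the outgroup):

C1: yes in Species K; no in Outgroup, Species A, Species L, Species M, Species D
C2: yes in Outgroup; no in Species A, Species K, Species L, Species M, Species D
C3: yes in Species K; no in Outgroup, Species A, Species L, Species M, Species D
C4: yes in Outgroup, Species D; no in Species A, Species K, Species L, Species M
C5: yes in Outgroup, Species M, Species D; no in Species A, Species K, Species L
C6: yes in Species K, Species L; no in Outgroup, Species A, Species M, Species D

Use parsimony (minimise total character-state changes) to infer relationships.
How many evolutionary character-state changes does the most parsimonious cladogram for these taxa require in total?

Character polarity is set by the outgroup: the derived state is whichever differs from the outgroup's state, so for C2, C4, C5 the derived state is 'no', and for the remaining characters it is 'yes'.
C1 (derived state 'yes') is unique to Species K (autapomorphy; uninformative for grouping).
C2 (derived state 'no') is shared by all ingroup taxa — unites the whole ingroup.
C3 (derived state 'yes') is unique to Species K (autapomorphy; uninformative for grouping).
Only Species A, Species K, Species L, and Species M show the derived state 'no' for C4, supporting them as a clade.
C5 (derived state 'no') is shared by Species A, Species K, and Species L — a synapomorphy uniting that clade.
C6: derived state 'yes' in Species K and Species L only — synapomorphy for {Species K, Species L}.
Most parsimonious ingroup topology: (((Species A,(Species K,Species L)),Species M),Species D).
Changes per character on this tree: C1: 1; C2: 1; C3: 1; C4: 1; C5: 1; C6: 1.
Total = 6.

6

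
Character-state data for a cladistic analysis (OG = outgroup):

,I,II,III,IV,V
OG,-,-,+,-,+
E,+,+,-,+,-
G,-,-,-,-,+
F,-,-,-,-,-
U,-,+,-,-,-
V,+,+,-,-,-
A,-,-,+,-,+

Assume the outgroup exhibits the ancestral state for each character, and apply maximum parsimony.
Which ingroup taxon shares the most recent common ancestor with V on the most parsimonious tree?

Character polarity is set by the outgroup: the derived state is whichever differs from the outgroup's state, so for III, V the derived state is '-', and for the remaining characters it is '+'.
I: derived state '+' in E and V only — synapomorphy for {E, V}.
II: derived state '+' in E, U, and V only — synapomorphy for {E, U, V}.
III: derived state '-' in E, F, G, U, and V only — synapomorphy for {E, F, G, U, V}.
IV (derived state '+') is unique to E (autapomorphy; uninformative for grouping).
V: derived state '-' in E, F, U, and V only — synapomorphy for {E, F, U, V}.
Most parsimonious ingroup topology: (((((E,V),U),F),G),A).
V and E form a cherry on this tree, so they are sister taxa.

E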